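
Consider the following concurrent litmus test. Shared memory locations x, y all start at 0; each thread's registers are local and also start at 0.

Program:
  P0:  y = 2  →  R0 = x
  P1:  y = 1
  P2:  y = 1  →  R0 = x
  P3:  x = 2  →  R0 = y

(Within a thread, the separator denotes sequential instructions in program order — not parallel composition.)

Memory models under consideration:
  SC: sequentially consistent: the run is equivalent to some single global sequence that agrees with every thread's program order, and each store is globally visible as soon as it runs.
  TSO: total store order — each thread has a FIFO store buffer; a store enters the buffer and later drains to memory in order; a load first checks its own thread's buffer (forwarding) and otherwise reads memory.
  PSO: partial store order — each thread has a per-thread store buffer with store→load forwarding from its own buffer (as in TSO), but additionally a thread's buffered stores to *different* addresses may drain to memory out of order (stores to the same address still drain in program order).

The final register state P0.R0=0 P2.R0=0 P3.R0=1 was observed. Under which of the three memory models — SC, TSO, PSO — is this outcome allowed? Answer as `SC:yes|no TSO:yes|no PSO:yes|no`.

SC:yes TSO:yes PSO:yes

outcome vector order: (P0.R0,P2.R0,P3.R0)
[SC] allowed = {0/0/1, 0/0/2, 0/2/1, 0/2/2, 2/0/1, 2/0/2, 2/2/0, 2/2/1, 2/2/2}
[TSO] allowed = {0/0/0, 0/0/1, 0/0/2, 0/2/0, 0/2/1, 0/2/2, 2/0/0, 2/0/1, 2/0/2, 2/2/0, 2/2/1, 2/2/2}
[PSO] allowed = {0/0/0, 0/0/1, 0/0/2, 0/2/0, 0/2/1, 0/2/2, 2/0/0, 2/0/1, 2/0/2, 2/2/0, 2/2/1, 2/2/2}
target 0/0/1 ∈ {SC,TSO,PSO}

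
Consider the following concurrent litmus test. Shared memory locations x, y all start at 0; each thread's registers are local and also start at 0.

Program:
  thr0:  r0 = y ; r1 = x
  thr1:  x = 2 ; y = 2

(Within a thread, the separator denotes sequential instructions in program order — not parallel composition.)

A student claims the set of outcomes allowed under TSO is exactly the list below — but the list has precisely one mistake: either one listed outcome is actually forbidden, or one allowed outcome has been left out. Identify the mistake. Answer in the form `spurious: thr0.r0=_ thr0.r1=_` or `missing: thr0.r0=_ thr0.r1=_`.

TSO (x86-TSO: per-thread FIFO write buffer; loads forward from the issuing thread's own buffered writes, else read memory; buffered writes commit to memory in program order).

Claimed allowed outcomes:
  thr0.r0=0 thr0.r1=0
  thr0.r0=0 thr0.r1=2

missing: thr0.r0=2 thr0.r1=2

outcome vector order: (thr0.r0,thr0.r1)
TSO: 3 outcomes — {0/0; 0/2; 2/2}
TSO∖claimed = {2/2}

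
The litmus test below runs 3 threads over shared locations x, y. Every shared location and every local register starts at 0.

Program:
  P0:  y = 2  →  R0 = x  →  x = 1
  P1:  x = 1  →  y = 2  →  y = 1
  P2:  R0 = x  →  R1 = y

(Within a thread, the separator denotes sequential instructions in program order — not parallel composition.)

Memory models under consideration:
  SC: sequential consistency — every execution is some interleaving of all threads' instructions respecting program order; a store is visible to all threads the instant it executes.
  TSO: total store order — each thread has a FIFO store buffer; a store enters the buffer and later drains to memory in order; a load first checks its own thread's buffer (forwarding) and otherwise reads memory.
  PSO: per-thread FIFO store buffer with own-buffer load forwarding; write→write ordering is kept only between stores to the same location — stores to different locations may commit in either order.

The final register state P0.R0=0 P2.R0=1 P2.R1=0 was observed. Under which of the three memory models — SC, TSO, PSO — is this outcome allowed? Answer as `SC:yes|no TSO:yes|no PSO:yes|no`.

SC:no TSO:yes PSO:yes

outcome vector order: (P0.R0,P2.R0,P2.R1)
SC: 11 outcomes — {000 001 002 011 012 100 101 102 110 111 112}
TSO: 12 outcomes — {000 001 002 010 011 012 100 101 102 110 111 112}
PSO: 12 outcomes — {000 001 002 010 011 012 100 101 102 110 111 112}
target 010 ∈ {TSO,PSO}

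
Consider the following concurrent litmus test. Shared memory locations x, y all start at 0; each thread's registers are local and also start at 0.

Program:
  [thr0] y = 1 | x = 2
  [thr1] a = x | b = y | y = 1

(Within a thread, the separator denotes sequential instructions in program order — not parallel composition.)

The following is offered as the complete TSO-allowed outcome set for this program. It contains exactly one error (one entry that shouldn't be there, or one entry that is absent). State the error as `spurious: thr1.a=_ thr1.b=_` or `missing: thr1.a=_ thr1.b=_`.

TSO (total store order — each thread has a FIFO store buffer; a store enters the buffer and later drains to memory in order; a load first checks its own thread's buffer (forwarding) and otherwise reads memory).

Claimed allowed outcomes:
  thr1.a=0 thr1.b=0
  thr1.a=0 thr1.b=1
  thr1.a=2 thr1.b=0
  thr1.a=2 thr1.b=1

spurious: thr1.a=2 thr1.b=0

outcome vector order: (thr1.a,thr1.b)
TSO: 3 outcomes — {0/0; 0/1; 2/1}
claimed∖TSO = {2/0}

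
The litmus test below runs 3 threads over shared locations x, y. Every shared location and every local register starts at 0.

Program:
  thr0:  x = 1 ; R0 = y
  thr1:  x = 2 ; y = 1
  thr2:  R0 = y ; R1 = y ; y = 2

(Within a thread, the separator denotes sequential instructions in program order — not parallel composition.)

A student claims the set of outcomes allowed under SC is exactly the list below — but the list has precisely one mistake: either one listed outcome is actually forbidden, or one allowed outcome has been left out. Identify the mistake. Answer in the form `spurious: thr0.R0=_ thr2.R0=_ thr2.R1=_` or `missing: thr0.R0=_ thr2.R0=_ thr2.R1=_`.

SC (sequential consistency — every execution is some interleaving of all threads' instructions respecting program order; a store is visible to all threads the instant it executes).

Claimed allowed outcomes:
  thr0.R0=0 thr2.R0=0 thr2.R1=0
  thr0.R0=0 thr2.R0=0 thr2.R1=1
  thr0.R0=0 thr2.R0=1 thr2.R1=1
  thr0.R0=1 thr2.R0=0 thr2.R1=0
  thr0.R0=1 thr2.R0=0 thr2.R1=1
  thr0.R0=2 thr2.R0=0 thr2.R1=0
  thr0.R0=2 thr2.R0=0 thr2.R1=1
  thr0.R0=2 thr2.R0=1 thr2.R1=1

missing: thr0.R0=1 thr2.R0=1 thr2.R1=1

outcome vector order: (thr0.R0,thr2.R0,thr2.R1)
under SC → <0 0 0>; <0 0 1>; <0 1 1>; <1 0 0>; <1 0 1>; <1 1 1>; <2 0 0>; <2 0 1>; <2 1 1>
SC∖claimed = {<1 1 1>}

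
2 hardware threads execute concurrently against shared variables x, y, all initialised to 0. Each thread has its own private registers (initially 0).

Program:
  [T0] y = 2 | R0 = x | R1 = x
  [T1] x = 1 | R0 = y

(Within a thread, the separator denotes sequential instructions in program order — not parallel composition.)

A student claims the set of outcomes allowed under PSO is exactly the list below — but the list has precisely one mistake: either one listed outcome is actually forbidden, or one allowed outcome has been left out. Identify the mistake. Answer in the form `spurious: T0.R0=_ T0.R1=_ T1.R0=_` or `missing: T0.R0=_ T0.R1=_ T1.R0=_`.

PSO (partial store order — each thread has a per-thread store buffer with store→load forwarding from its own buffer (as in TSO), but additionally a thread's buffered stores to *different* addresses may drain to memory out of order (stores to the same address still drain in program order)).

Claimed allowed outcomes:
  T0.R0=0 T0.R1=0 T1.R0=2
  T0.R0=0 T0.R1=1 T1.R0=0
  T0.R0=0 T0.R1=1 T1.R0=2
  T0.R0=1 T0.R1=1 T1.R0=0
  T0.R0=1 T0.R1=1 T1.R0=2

missing: T0.R0=0 T0.R1=0 T1.R0=0

outcome vector order: (T0.R0,T0.R1,T1.R0)
[PSO] allowed = {<0 0 0>; <0 0 2>; <0 1 0>; <0 1 2>; <1 1 0>; <1 1 2>}
PSO∖claimed = {<0 0 0>}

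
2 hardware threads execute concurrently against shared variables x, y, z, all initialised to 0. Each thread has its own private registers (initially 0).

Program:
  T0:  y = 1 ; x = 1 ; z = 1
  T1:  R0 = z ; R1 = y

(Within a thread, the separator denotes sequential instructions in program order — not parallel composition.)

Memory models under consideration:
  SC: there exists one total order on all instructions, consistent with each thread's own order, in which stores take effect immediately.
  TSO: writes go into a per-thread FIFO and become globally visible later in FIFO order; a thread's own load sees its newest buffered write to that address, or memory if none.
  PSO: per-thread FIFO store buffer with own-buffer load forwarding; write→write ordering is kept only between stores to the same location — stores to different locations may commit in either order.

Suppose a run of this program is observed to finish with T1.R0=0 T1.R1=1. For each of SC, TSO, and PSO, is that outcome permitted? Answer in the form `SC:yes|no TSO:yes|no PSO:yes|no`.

outcome vector order: (T1.R0,T1.R1)
SC: 3 outcomes — {0/0 0/1 1/1}
TSO: 3 outcomes — {0/0 0/1 1/1}
PSO: 4 outcomes — {0/0 0/1 1/0 1/1}
target 0/1 ∈ {SC,TSO,PSO}

SC:yes TSO:yes PSO:yes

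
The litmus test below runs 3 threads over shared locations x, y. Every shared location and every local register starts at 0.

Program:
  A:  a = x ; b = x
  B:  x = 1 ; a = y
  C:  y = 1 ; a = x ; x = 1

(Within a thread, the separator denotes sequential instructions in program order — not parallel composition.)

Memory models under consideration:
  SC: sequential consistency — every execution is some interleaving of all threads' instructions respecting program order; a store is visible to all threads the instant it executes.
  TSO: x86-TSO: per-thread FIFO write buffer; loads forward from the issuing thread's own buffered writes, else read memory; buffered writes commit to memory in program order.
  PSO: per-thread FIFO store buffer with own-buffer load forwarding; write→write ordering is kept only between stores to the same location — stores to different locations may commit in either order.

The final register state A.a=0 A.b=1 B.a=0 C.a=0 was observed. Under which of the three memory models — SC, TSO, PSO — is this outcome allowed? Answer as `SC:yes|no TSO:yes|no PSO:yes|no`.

SC:no TSO:yes PSO:yes

outcome vector order: (A.a,A.b,B.a,C.a)
under SC → 0/0/0/1 0/0/1/0 0/0/1/1 0/1/0/1 0/1/1/0 0/1/1/1 1/1/0/1 1/1/1/0 1/1/1/1
under TSO → 0/0/0/0 0/0/0/1 0/0/1/0 0/0/1/1 0/1/0/0 0/1/0/1 0/1/1/0 0/1/1/1 1/1/0/0 1/1/0/1 1/1/1/0 1/1/1/1
under PSO → 0/0/0/0 0/0/0/1 0/0/1/0 0/0/1/1 0/1/0/0 0/1/0/1 0/1/1/0 0/1/1/1 1/1/0/0 1/1/0/1 1/1/1/0 1/1/1/1
target 0/1/0/0 ∈ {TSO,PSO}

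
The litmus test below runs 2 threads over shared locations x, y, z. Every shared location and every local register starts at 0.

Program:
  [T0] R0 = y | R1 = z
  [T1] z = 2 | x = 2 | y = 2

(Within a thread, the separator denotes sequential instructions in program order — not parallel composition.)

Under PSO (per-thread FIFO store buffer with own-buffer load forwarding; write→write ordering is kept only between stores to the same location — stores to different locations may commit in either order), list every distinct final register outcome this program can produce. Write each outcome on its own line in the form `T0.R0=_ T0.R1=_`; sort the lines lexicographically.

outcome vector order: (T0.R0,T0.R1)
|PSO outcomes| = 4

T0.R0=0 T0.R1=0
T0.R0=0 T0.R1=2
T0.R0=2 T0.R1=0
T0.R0=2 T0.R1=2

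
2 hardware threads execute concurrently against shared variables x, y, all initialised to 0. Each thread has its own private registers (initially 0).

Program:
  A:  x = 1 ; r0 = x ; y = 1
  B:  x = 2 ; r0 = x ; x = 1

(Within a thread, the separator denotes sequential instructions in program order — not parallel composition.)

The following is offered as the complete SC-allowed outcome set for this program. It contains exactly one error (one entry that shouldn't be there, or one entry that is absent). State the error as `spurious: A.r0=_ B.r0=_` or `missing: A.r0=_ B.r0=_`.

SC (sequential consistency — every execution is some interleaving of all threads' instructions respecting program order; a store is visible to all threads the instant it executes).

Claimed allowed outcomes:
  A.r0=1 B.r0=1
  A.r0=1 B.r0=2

outcome vector order: (A.r0,B.r0)
under SC → <1 1>, <1 2>, <2 2>
SC∖claimed = {<2 2>}

missing: A.r0=2 B.r0=2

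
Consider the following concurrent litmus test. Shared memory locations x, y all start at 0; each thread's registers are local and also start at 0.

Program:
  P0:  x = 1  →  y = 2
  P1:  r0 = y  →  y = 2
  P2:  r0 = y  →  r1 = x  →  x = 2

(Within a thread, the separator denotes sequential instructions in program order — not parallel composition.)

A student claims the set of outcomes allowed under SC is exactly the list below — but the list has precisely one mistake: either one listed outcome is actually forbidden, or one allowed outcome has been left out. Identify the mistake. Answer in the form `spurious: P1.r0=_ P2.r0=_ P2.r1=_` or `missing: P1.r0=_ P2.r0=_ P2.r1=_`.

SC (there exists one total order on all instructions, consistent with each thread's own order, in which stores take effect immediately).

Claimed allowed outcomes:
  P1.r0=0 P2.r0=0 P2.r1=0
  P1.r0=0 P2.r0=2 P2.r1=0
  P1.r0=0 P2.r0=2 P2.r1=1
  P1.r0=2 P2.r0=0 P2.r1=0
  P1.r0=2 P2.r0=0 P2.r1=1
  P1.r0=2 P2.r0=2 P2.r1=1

missing: P1.r0=0 P2.r0=0 P2.r1=1

outcome vector order: (P1.r0,P2.r0,P2.r1)
[SC] allowed = {<0 0 0> <0 0 1> <0 2 0> <0 2 1> <2 0 0> <2 0 1> <2 2 1>}
SC∖claimed = {<0 0 1>}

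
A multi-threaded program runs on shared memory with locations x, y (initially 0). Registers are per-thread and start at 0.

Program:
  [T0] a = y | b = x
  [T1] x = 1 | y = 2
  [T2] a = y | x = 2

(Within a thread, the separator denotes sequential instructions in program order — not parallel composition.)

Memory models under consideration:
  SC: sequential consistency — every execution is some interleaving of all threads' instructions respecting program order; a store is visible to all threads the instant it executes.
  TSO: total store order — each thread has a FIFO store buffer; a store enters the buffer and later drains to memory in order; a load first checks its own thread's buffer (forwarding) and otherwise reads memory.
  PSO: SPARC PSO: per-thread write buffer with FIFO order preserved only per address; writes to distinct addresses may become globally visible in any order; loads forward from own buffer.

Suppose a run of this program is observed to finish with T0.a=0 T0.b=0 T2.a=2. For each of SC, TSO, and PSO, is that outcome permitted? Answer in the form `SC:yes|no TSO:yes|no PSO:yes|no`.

outcome vector order: (T0.a,T0.b,T2.a)
SC: 10 outcomes — {0/0/0, 0/0/2, 0/1/0, 0/1/2, 0/2/0, 0/2/2, 2/1/0, 2/1/2, 2/2/0, 2/2/2}
TSO: 10 outcomes — {0/0/0, 0/0/2, 0/1/0, 0/1/2, 0/2/0, 0/2/2, 2/1/0, 2/1/2, 2/2/0, 2/2/2}
PSO: 12 outcomes — {0/0/0, 0/0/2, 0/1/0, 0/1/2, 0/2/0, 0/2/2, 2/0/0, 2/0/2, 2/1/0, 2/1/2, 2/2/0, 2/2/2}
target 0/0/2 ∈ {SC,TSO,PSO}

SC:yes TSO:yes PSO:yes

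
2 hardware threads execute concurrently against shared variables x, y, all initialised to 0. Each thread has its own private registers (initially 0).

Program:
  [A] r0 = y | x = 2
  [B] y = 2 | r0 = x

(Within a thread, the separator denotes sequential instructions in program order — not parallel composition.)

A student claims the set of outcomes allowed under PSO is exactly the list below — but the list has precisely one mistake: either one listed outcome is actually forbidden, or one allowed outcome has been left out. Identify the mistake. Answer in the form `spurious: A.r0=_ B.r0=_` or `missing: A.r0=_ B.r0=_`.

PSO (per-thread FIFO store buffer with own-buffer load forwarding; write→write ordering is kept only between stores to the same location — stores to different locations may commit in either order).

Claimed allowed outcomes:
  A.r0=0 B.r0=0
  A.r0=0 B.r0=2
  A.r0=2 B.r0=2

missing: A.r0=2 B.r0=0

outcome vector order: (A.r0,B.r0)
[PSO] allowed = {0/0, 0/2, 2/0, 2/2}
PSO∖claimed = {2/0}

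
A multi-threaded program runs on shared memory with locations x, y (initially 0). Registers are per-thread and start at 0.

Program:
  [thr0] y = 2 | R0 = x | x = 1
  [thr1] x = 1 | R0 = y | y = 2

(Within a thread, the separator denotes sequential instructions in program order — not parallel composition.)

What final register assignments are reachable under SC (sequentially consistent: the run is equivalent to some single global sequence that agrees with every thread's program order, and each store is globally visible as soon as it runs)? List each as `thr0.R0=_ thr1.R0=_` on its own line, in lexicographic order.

thr0.R0=0 thr1.R0=2
thr0.R0=1 thr1.R0=0
thr0.R0=1 thr1.R0=2

outcome vector order: (thr0.R0,thr1.R0)
|SC outcomes| = 3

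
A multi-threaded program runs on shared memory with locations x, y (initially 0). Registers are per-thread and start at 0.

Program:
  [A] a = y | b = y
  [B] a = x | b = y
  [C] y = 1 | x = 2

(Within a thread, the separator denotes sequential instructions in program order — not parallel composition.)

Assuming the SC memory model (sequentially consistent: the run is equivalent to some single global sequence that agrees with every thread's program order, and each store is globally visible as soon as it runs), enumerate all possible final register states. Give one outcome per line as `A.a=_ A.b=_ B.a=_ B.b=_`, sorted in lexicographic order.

outcome vector order: (A.a,A.b,B.a,B.b)
|SC outcomes| = 9

A.a=0 A.b=0 B.a=0 B.b=0
A.a=0 A.b=0 B.a=0 B.b=1
A.a=0 A.b=0 B.a=2 B.b=1
A.a=0 A.b=1 B.a=0 B.b=0
A.a=0 A.b=1 B.a=0 B.b=1
A.a=0 A.b=1 B.a=2 B.b=1
A.a=1 A.b=1 B.a=0 B.b=0
A.a=1 A.b=1 B.a=0 B.b=1
A.a=1 A.b=1 B.a=2 B.b=1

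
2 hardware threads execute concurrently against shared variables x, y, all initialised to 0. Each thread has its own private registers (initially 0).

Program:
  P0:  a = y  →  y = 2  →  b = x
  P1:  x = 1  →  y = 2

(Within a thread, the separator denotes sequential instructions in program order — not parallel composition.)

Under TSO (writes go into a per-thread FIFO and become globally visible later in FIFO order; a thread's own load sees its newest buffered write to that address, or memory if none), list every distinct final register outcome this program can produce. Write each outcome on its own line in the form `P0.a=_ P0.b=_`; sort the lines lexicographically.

outcome vector order: (P0.a,P0.b)
|TSO outcomes| = 3

P0.a=0 P0.b=0
P0.a=0 P0.b=1
P0.a=2 P0.b=1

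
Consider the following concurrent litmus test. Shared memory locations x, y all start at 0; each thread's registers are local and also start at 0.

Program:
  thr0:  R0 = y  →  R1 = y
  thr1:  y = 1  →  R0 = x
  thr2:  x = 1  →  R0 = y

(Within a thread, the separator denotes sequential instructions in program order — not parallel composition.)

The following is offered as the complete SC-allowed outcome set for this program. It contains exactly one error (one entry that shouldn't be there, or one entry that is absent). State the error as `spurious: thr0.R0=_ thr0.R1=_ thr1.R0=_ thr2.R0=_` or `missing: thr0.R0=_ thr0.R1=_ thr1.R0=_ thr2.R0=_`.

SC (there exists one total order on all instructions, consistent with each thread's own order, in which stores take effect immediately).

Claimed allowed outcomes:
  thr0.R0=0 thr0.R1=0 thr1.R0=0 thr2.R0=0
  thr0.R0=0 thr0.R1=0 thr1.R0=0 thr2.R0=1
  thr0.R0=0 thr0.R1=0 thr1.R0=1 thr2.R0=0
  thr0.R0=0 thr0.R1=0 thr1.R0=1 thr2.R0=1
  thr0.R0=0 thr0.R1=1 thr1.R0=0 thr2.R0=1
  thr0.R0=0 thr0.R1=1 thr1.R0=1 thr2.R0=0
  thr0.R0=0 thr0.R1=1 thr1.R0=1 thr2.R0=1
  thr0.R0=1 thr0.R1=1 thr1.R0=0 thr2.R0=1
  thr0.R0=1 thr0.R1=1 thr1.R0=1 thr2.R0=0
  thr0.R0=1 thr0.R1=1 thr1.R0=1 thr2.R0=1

outcome vector order: (thr0.R0,thr0.R1,thr1.R0,thr2.R0)
SC (9): (0,0,0,1) (0,0,1,0) (0,0,1,1) (0,1,0,1) (0,1,1,0) (0,1,1,1) (1,1,0,1) (1,1,1,0) (1,1,1,1)
claimed∖SC = {(0,0,0,0)}

spurious: thr0.R0=0 thr0.R1=0 thr1.R0=0 thr2.R0=0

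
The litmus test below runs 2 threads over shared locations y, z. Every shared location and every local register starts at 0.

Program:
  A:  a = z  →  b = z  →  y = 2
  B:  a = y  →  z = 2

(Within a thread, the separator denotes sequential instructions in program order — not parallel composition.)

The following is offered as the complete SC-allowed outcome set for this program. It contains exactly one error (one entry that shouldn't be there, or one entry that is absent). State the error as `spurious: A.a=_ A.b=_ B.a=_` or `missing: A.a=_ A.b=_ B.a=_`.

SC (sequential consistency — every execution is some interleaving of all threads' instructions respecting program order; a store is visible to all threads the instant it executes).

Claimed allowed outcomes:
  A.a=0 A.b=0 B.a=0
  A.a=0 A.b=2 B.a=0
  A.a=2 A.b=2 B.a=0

outcome vector order: (A.a,A.b,B.a)
SC: 4 outcomes — {0/0/0, 0/0/2, 0/2/0, 2/2/0}
SC∖claimed = {0/0/2}

missing: A.a=0 A.b=0 B.a=2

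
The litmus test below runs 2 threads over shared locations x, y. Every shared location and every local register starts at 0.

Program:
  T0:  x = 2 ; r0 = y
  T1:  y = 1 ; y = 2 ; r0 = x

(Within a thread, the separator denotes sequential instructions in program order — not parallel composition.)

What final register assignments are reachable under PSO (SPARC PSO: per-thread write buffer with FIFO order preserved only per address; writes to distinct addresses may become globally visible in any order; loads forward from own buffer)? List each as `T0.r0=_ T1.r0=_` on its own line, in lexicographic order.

T0.r0=0 T1.r0=0
T0.r0=0 T1.r0=2
T0.r0=1 T1.r0=0
T0.r0=1 T1.r0=2
T0.r0=2 T1.r0=0
T0.r0=2 T1.r0=2

outcome vector order: (T0.r0,T1.r0)
|PSO outcomes| = 6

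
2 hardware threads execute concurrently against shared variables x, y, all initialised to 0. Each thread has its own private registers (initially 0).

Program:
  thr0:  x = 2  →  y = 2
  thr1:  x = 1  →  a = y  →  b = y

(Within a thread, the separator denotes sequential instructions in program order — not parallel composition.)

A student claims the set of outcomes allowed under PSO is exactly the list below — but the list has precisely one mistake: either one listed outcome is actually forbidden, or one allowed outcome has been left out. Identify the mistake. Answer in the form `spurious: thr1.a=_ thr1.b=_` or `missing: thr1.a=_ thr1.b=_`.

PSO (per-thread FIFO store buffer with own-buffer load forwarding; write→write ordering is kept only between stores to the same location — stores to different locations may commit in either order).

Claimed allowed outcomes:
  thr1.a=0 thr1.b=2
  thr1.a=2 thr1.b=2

missing: thr1.a=0 thr1.b=0

outcome vector order: (thr1.a,thr1.b)
PSO (3): 00; 02; 22
PSO∖claimed = {00}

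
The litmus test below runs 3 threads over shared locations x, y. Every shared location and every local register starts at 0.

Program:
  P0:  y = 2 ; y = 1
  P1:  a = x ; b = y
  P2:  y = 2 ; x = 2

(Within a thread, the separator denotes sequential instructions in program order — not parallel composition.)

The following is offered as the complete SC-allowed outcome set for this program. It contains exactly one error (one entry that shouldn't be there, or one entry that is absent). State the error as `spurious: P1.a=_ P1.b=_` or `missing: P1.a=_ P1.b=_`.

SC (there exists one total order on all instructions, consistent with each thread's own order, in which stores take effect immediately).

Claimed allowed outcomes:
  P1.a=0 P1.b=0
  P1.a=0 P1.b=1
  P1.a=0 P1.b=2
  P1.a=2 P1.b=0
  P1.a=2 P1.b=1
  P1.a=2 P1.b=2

spurious: P1.a=2 P1.b=0

outcome vector order: (P1.a,P1.b)
SC (5): (0,0) (0,1) (0,2) (2,1) (2,2)
claimed∖SC = {(2,0)}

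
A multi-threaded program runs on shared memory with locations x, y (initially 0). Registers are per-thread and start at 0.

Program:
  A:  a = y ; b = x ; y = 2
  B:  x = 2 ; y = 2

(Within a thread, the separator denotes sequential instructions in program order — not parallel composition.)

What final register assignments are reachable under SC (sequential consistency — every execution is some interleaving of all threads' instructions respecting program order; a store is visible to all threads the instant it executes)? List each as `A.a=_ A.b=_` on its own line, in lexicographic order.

A.a=0 A.b=0
A.a=0 A.b=2
A.a=2 A.b=2

outcome vector order: (A.a,A.b)
|SC outcomes| = 3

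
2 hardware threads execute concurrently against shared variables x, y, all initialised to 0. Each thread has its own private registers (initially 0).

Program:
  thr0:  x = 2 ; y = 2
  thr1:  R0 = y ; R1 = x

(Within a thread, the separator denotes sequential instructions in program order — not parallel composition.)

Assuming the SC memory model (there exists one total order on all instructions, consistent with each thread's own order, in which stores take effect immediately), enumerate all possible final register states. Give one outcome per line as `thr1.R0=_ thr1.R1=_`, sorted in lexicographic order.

outcome vector order: (thr1.R0,thr1.R1)
|SC outcomes| = 3

thr1.R0=0 thr1.R1=0
thr1.R0=0 thr1.R1=2
thr1.R0=2 thr1.R1=2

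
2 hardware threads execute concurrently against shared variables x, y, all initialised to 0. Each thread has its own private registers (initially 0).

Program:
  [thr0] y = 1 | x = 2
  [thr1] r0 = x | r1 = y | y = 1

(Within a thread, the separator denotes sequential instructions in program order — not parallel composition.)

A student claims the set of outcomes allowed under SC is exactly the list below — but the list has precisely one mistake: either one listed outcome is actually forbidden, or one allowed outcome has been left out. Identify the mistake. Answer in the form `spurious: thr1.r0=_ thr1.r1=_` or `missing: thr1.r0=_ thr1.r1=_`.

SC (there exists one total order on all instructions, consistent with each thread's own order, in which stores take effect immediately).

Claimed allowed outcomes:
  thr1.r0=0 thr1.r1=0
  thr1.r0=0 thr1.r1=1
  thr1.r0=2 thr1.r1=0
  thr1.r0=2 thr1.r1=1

outcome vector order: (thr1.r0,thr1.r1)
SC (3): 00 01 21
claimed∖SC = {20}

spurious: thr1.r0=2 thr1.r1=0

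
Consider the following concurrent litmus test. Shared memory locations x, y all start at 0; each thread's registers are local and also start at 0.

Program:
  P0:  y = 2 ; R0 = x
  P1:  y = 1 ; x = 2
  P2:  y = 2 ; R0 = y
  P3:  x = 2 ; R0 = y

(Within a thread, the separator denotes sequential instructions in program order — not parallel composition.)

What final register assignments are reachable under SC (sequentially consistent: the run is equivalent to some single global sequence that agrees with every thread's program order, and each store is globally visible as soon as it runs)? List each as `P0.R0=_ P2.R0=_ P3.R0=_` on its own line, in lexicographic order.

outcome vector order: (P0.R0,P2.R0,P3.R0)
|SC outcomes| = 10

P0.R0=0 P2.R0=1 P3.R0=1
P0.R0=0 P2.R0=1 P3.R0=2
P0.R0=0 P2.R0=2 P3.R0=1
P0.R0=0 P2.R0=2 P3.R0=2
P0.R0=2 P2.R0=1 P3.R0=0
P0.R0=2 P2.R0=1 P3.R0=1
P0.R0=2 P2.R0=1 P3.R0=2
P0.R0=2 P2.R0=2 P3.R0=0
P0.R0=2 P2.R0=2 P3.R0=1
P0.R0=2 P2.R0=2 P3.R0=2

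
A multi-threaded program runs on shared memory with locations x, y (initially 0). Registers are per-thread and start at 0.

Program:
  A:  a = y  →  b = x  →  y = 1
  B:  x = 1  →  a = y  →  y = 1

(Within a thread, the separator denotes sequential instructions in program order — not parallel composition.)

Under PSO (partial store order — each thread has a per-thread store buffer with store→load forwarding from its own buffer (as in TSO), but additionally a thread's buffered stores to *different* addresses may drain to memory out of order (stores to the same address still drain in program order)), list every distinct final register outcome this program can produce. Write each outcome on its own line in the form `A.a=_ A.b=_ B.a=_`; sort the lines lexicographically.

outcome vector order: (A.a,A.b,B.a)
|PSO outcomes| = 6

A.a=0 A.b=0 B.a=0
A.a=0 A.b=0 B.a=1
A.a=0 A.b=1 B.a=0
A.a=0 A.b=1 B.a=1
A.a=1 A.b=0 B.a=0
A.a=1 A.b=1 B.a=0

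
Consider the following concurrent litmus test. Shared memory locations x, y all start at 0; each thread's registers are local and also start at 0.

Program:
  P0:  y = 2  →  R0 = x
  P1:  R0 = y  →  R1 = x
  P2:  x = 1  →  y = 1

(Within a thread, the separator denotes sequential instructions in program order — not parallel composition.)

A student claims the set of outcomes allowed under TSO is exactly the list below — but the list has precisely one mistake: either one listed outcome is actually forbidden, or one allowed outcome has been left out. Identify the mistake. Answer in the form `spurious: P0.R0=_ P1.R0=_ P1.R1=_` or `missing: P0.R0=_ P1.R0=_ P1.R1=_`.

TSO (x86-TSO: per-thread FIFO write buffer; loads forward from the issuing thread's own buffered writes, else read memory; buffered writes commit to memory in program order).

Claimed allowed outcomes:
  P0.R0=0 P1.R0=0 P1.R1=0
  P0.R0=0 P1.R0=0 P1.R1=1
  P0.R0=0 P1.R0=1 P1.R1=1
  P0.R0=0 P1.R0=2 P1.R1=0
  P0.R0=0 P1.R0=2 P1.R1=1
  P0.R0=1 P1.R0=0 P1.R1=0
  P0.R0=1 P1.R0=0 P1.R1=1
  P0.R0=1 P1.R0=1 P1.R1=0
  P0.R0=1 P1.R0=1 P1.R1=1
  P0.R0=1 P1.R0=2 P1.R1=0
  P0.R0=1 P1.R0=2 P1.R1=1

outcome vector order: (P0.R0,P1.R0,P1.R1)
TSO: 10 outcomes — {(0,0,0), (0,0,1), (0,1,1), (0,2,0), (0,2,1), (1,0,0), (1,0,1), (1,1,1), (1,2,0), (1,2,1)}
claimed∖TSO = {(1,1,0)}

spurious: P0.R0=1 P1.R0=1 P1.R1=0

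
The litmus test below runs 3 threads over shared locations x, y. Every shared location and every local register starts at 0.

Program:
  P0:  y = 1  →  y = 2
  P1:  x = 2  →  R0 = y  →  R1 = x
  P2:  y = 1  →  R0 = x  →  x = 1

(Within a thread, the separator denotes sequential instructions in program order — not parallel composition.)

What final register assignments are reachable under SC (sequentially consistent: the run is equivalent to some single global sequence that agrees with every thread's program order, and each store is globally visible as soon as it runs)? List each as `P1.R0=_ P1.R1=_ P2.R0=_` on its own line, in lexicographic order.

P1.R0=0 P1.R1=1 P2.R0=2
P1.R0=0 P1.R1=2 P2.R0=2
P1.R0=1 P1.R1=1 P2.R0=0
P1.R0=1 P1.R1=1 P2.R0=2
P1.R0=1 P1.R1=2 P2.R0=0
P1.R0=1 P1.R1=2 P2.R0=2
P1.R0=2 P1.R1=1 P2.R0=0
P1.R0=2 P1.R1=1 P2.R0=2
P1.R0=2 P1.R1=2 P2.R0=0
P1.R0=2 P1.R1=2 P2.R0=2

outcome vector order: (P1.R0,P1.R1,P2.R0)
|SC outcomes| = 10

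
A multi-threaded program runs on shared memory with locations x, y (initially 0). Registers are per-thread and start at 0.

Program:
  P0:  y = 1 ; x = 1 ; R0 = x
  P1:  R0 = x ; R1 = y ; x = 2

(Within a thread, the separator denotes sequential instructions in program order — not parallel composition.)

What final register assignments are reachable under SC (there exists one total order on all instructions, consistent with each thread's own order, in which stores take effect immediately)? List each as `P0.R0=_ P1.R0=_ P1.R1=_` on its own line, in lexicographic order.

outcome vector order: (P0.R0,P1.R0,P1.R1)
|SC outcomes| = 6

P0.R0=1 P1.R0=0 P1.R1=0
P0.R0=1 P1.R0=0 P1.R1=1
P0.R0=1 P1.R0=1 P1.R1=1
P0.R0=2 P1.R0=0 P1.R1=0
P0.R0=2 P1.R0=0 P1.R1=1
P0.R0=2 P1.R0=1 P1.R1=1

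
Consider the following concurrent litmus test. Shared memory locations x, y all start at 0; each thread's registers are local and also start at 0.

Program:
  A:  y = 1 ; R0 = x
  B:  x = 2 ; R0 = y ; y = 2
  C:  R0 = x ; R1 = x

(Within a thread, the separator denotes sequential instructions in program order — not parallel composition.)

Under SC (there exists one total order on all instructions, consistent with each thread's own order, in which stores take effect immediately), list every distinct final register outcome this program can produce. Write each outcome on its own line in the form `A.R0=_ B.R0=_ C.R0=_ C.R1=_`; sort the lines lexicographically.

A.R0=0 B.R0=1 C.R0=0 C.R1=0
A.R0=0 B.R0=1 C.R0=0 C.R1=2
A.R0=0 B.R0=1 C.R0=2 C.R1=2
A.R0=2 B.R0=0 C.R0=0 C.R1=0
A.R0=2 B.R0=0 C.R0=0 C.R1=2
A.R0=2 B.R0=0 C.R0=2 C.R1=2
A.R0=2 B.R0=1 C.R0=0 C.R1=0
A.R0=2 B.R0=1 C.R0=0 C.R1=2
A.R0=2 B.R0=1 C.R0=2 C.R1=2

outcome vector order: (A.R0,B.R0,C.R0,C.R1)
|SC outcomes| = 9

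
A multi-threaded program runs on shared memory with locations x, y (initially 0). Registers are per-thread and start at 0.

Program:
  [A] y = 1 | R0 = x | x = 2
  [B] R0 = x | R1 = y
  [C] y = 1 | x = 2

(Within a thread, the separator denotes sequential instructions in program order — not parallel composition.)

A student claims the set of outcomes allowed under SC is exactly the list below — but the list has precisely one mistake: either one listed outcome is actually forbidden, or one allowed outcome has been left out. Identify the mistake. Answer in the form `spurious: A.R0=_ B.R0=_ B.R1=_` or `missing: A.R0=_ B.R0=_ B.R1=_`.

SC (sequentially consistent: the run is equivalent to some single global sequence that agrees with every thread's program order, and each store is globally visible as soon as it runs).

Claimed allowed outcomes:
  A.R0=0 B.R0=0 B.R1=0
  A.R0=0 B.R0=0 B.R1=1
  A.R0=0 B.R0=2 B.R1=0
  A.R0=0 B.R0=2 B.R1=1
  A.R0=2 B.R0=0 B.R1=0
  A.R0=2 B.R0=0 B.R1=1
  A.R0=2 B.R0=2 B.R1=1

spurious: A.R0=0 B.R0=2 B.R1=0

outcome vector order: (A.R0,B.R0,B.R1)
[SC] allowed = {<0 0 0> <0 0 1> <0 2 1> <2 0 0> <2 0 1> <2 2 1>}
claimed∖SC = {<0 2 0>}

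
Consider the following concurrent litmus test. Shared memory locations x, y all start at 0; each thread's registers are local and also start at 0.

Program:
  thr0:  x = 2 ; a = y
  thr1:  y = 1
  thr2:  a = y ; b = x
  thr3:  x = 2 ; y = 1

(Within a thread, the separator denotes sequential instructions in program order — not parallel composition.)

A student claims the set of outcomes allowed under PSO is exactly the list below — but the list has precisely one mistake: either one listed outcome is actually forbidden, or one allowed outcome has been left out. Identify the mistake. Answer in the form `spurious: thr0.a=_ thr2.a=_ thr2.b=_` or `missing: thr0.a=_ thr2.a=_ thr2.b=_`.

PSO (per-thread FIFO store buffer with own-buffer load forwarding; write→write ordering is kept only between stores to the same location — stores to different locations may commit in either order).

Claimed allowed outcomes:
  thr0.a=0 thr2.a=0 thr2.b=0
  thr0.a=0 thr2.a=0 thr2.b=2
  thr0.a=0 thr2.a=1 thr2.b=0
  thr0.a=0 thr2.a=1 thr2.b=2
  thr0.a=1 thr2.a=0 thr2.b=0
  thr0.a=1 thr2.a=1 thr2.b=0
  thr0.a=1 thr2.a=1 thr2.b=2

missing: thr0.a=1 thr2.a=0 thr2.b=2

outcome vector order: (thr0.a,thr2.a,thr2.b)
PSO: 8 outcomes — {(0,0,0), (0,0,2), (0,1,0), (0,1,2), (1,0,0), (1,0,2), (1,1,0), (1,1,2)}
PSO∖claimed = {(1,0,2)}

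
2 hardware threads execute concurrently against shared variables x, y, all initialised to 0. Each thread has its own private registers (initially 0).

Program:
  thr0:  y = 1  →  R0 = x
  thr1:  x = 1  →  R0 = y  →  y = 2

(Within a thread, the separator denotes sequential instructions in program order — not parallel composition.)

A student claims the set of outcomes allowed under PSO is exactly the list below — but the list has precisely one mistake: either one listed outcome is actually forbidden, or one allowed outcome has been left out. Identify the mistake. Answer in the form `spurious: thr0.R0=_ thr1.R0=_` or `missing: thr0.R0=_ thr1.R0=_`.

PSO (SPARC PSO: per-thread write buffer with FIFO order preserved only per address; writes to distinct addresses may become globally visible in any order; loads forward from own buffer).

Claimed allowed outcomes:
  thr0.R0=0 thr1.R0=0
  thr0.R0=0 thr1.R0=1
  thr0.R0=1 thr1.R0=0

missing: thr0.R0=1 thr1.R0=1

outcome vector order: (thr0.R0,thr1.R0)
PSO (4): 00; 01; 10; 11
PSO∖claimed = {11}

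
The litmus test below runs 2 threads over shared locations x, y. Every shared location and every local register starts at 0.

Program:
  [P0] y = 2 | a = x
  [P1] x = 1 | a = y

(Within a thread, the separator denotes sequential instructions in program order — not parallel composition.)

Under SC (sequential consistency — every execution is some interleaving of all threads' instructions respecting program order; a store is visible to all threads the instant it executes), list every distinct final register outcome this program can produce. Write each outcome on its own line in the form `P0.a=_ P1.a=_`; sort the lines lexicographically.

outcome vector order: (P0.a,P1.a)
|SC outcomes| = 3

P0.a=0 P1.a=2
P0.a=1 P1.a=0
P0.a=1 P1.a=2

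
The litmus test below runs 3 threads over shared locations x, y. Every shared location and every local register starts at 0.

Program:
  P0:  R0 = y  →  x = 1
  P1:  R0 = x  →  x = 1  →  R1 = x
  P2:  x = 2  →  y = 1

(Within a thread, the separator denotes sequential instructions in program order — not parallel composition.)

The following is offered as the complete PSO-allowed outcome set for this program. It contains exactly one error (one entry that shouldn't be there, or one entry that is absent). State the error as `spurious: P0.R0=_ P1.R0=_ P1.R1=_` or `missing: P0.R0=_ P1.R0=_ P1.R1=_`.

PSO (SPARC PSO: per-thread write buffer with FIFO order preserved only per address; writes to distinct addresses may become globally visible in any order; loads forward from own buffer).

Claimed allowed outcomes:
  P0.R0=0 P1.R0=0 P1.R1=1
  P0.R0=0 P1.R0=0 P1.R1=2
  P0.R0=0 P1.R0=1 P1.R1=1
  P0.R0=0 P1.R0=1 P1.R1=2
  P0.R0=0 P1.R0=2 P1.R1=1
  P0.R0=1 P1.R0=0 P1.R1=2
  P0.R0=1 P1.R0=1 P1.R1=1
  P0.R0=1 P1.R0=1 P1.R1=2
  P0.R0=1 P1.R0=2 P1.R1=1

outcome vector order: (P0.R0,P1.R0,P1.R1)
PSO (10): 0/0/1 0/0/2 0/1/1 0/1/2 0/2/1 1/0/1 1/0/2 1/1/1 1/1/2 1/2/1
PSO∖claimed = {1/0/1}

missing: P0.R0=1 P1.R0=0 P1.R1=1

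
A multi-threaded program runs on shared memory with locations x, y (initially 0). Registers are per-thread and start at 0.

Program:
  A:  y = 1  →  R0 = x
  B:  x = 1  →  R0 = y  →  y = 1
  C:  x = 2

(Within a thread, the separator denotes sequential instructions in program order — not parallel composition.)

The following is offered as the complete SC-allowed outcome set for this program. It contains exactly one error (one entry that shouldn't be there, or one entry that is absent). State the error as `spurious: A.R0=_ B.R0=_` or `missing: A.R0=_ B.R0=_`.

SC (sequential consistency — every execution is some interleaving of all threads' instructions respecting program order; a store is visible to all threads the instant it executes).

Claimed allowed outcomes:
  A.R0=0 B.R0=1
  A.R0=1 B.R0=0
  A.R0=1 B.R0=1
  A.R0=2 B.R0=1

outcome vector order: (A.R0,B.R0)
SC: 5 outcomes — {0/1 1/0 1/1 2/0 2/1}
SC∖claimed = {2/0}

missing: A.R0=2 B.R0=0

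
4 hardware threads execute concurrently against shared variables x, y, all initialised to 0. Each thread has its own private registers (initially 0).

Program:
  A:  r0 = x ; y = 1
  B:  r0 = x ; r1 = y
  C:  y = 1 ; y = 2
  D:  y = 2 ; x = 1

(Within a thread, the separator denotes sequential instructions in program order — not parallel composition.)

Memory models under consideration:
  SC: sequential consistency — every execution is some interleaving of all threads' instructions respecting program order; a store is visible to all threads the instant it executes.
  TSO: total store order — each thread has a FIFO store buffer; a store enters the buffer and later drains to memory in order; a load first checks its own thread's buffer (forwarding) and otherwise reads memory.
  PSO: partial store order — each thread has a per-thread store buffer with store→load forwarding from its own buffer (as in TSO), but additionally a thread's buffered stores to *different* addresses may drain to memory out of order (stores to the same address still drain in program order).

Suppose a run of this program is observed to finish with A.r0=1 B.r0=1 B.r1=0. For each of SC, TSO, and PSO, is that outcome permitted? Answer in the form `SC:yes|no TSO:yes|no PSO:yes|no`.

SC:no TSO:no PSO:yes

outcome vector order: (A.r0,B.r0,B.r1)
under SC → 0/0/0 0/0/1 0/0/2 0/1/1 0/1/2 1/0/0 1/0/1 1/0/2 1/1/1 1/1/2
under TSO → 0/0/0 0/0/1 0/0/2 0/1/1 0/1/2 1/0/0 1/0/1 1/0/2 1/1/1 1/1/2
under PSO → 0/0/0 0/0/1 0/0/2 0/1/0 0/1/1 0/1/2 1/0/0 1/0/1 1/0/2 1/1/0 1/1/1 1/1/2
target 1/1/0 ∈ {PSO}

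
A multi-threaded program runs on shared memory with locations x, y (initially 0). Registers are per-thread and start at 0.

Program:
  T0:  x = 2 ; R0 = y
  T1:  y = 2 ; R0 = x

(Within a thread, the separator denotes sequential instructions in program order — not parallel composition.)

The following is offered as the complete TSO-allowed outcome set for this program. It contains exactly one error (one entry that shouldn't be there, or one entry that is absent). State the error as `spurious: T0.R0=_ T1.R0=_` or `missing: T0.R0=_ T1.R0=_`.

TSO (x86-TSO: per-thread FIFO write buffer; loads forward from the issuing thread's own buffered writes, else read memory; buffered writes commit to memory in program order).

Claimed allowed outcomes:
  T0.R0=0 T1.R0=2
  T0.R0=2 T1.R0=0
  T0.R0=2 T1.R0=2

outcome vector order: (T0.R0,T1.R0)
under TSO → 0/0 0/2 2/0 2/2
TSO∖claimed = {0/0}

missing: T0.R0=0 T1.R0=0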